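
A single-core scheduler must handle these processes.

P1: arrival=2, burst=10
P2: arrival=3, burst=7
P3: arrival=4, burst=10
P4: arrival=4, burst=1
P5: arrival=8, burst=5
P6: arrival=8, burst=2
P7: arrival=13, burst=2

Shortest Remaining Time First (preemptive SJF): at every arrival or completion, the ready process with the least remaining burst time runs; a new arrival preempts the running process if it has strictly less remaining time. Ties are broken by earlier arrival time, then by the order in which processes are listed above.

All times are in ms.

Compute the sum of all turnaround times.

Gantt: | idle 0-2 | P1 2-3 | P2 3-4 | P4 4-5 | P2 5-8 | P6 8-10 | P2 10-13 | P7 13-15 | P5 15-20 | P1 20-29 | P3 29-39 |
Completion: P1=29  P2=13  P3=39  P4=5  P5=20  P6=10  P7=15
Turnaround = completion − arrival: P1=27, P2=10, P3=35, P4=1, P5=12, P6=2, P7=2
Total turnaround = 27 + 10 + 35 + 1 + 12 + 2 + 2 = 89

89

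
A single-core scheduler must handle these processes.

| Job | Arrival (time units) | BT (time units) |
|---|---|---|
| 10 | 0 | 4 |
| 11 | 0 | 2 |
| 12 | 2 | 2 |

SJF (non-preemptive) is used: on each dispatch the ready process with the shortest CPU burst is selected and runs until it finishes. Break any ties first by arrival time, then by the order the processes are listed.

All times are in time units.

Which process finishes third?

Schedule: | 11 0-2 | 12 2-4 | 10 4-8 |
Completion: 10=8  11=2  12=4
Turnaround (C−A): 10=8  11=2  12=2
Finish order: 11 → 12 → 10

10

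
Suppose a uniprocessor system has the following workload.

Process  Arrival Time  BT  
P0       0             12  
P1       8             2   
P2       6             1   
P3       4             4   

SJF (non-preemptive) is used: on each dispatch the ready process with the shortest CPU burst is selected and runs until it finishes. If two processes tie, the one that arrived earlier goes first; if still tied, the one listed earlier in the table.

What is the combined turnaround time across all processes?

41

Timeline: | P0 0-12 | P2 12-13 | P1 13-15 | P3 15-19 |
Completion: P0=12  P1=15  P2=13  P3=19
Turnaround (C−A): P0=12  P1=7  P2=7  P3=15
Turnaround = completion − arrival: P0=12, P1=7, P2=7, P3=15
Total turnaround = 12 + 7 + 7 + 15 = 41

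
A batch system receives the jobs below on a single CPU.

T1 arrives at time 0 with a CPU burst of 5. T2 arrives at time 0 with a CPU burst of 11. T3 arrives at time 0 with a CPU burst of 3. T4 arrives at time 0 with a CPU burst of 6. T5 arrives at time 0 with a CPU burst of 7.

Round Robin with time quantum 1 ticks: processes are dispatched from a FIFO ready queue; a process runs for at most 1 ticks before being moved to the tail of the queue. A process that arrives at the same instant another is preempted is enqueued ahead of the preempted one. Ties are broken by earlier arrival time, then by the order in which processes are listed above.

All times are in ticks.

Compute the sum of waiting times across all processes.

86

Gantt: | T1 0-1 | T2 1-2 | T3 2-3 | T4 3-4 | T5 4-5 | T1 5-6 | T2 6-7 | T3 7-8 | T4 8-9 | T5 9-10 | T1 10-11 | T2 11-12 | T3 12-13 | T4 13-14 | T5 14-15 | T1 15-16 | T2 16-17 | T4 17-18 | T5 18-19 | T1 19-20 | T2 20-21 | T4 21-22 | T5 22-23 | T2 23-24 | T4 24-25 | T5 25-26 | T2 26-27 | T5 27-28 | T2 28-32 |
Completion: T1=20  T2=32  T3=13  T4=25  T5=28
Turnaround (C−A): T1=20  T2=32  T3=13  T4=25  T5=28
Waiting = turnaround − burst: T1=15, T2=21, T3=10, T4=19, T5=21
Total waiting = 15 + 21 + 10 + 19 + 21 = 86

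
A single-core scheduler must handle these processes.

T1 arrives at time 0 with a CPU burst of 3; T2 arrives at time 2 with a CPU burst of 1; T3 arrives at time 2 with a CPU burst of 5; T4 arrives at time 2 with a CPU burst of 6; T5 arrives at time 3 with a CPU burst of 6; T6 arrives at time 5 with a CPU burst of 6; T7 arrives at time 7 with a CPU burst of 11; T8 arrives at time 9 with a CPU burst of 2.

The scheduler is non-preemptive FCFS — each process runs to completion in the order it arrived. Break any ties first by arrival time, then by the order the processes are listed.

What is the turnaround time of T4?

13

Timeline: | T1 0-3 | T2 3-4 | T3 4-9 | T4 9-15 | T5 15-21 | T6 21-27 | T7 27-38 | T8 38-40 |
Completion: T1=3  T2=4  T3=9  T4=15  T5=21  T6=27  T7=38  T8=40
Turnaround (C−A): T1=3  T2=2  T3=7  T4=13  T5=18  T6=22  T7=31  T8=31
Turnaround(T4) = completion − arrival = 15 − 2 = 13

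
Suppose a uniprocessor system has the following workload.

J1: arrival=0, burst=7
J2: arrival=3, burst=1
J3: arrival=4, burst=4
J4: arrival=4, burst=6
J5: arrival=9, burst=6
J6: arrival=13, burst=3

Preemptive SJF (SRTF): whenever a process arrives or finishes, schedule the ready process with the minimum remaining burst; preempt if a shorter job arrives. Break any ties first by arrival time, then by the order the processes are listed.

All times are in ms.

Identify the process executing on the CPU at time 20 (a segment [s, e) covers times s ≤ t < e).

J4

Gantt: | J1 0-3 | J2 3-4 | J1 4-8 | J3 8-12 | J4 12-13 | J6 13-16 | J4 16-21 | J5 21-27 |
Completion: J1=8  J2=4  J3=12  J4=21  J5=27  J6=16
Turnaround (C−A): J1=8  J2=1  J3=8  J4=17  J5=18  J6=3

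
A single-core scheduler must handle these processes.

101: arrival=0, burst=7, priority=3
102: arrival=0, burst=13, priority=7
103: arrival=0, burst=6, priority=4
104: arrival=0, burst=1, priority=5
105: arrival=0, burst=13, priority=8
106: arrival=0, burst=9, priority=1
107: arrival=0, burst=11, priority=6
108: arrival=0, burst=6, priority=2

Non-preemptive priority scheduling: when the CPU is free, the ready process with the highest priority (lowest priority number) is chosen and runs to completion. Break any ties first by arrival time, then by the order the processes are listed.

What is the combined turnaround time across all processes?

Timeline: | 106 0-9 | 108 9-15 | 101 15-22 | 103 22-28 | 104 28-29 | 107 29-40 | 102 40-53 | 105 53-66 |
Completion: 101=22  102=53  103=28  104=29  105=66  106=9  107=40  108=15
Turnaround (C−A): 101=22  102=53  103=28  104=29  105=66  106=9  107=40  108=15
Turnaround = completion − arrival: 101=22, 102=53, 103=28, 104=29, 105=66, 106=9, 107=40, 108=15
Total turnaround = 22 + 53 + 28 + 29 + 66 + 9 + 40 + 15 = 262

262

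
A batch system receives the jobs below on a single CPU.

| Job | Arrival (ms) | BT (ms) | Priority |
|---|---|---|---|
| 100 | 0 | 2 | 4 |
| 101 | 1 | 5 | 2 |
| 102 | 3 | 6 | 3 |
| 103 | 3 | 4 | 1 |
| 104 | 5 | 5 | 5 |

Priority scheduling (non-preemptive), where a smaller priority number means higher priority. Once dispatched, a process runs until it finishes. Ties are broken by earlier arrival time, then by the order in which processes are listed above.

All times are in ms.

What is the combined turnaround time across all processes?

47

Gantt: | 100 0-2 | 101 2-7 | 103 7-11 | 102 11-17 | 104 17-22 |
Completion: 100=2  101=7  102=17  103=11  104=22
Turnaround (C−A): 100=2  101=6  102=14  103=8  104=17
Turnaround = completion − arrival: 100=2, 101=6, 102=14, 103=8, 104=17
Total turnaround = 2 + 6 + 14 + 8 + 17 = 47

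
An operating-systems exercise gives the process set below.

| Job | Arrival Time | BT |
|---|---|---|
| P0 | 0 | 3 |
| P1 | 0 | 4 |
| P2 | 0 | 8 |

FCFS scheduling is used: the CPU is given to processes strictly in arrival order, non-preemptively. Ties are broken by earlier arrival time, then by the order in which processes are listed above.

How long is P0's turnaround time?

3

Schedule: | P0 0-3 | P1 3-7 | P2 7-15 |
Completion: P0=3  P1=7  P2=15
Turnaround (C−A): P0=3  P1=7  P2=15
Turnaround(P0) = completion − arrival = 3 − 0 = 3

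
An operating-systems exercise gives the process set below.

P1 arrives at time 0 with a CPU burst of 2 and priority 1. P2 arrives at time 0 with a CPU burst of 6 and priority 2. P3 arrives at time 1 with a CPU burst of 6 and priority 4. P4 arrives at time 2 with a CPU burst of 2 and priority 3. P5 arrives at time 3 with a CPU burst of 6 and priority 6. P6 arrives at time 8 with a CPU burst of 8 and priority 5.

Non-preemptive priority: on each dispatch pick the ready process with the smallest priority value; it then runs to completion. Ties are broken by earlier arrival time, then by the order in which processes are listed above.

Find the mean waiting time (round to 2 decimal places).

7.67

Schedule: | P1 0-2 | P2 2-8 | P4 8-10 | P3 10-16 | P6 16-24 | P5 24-30 |
Completion: P1=2  P2=8  P3=16  P4=10  P5=30  P6=24
Turnaround (C−A): P1=2  P2=8  P3=15  P4=8  P5=27  P6=16
Waiting times: P1=0, P2=2, P3=9, P4=6, P5=21, P6=8
Average waiting = (0+2+9+6+21+8) / 6 = 46/6 = 7.67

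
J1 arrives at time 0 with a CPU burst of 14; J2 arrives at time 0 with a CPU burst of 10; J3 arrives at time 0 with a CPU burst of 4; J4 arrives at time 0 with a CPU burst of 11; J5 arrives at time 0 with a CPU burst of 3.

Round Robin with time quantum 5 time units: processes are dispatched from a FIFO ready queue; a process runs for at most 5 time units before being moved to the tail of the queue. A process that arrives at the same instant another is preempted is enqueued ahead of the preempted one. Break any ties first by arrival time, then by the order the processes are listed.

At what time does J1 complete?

Schedule: | J1 0-5 | J2 5-10 | J3 10-14 | J4 14-19 | J5 19-22 | J1 22-27 | J2 27-32 | J4 32-37 | J1 37-41 | J4 41-42 |
Completion: J1=41  J2=32  J3=14  J4=42  J5=22
Turnaround (C−A): J1=41  J2=32  J3=14  J4=42  J5=22

41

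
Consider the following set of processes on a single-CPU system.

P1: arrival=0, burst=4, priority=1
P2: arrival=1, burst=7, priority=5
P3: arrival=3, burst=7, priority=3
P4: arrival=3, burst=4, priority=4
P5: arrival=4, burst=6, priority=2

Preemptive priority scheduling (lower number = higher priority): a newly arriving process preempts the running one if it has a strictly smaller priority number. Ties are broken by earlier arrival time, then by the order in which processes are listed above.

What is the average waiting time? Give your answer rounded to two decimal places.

Gantt: | P1 0-4 | P5 4-10 | P3 10-17 | P4 17-21 | P2 21-28 |
Completion: P1=4  P2=28  P3=17  P4=21  P5=10
Waiting times: P1=0, P2=20, P3=7, P4=14, P5=0
Average waiting = (0+20+7+14+0) / 5 = 41/5 = 8.20

8.20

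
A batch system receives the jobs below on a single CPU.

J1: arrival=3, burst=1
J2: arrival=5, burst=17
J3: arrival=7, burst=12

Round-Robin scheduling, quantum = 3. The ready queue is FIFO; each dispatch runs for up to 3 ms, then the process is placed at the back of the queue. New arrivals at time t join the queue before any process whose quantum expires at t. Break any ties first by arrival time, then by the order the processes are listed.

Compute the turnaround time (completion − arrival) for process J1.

1

Gantt: | idle 0-3 | J1 3-4 | idle 4-5 | J2 5-8 | J3 8-11 | J2 11-14 | J3 14-17 | J2 17-20 | J3 20-23 | J2 23-26 | J3 26-29 | J2 29-34 |
Completion: J1=4  J2=34  J3=29
Turnaround (C−A): J1=1  J2=29  J3=22
Turnaround(J1) = completion − arrival = 4 − 3 = 1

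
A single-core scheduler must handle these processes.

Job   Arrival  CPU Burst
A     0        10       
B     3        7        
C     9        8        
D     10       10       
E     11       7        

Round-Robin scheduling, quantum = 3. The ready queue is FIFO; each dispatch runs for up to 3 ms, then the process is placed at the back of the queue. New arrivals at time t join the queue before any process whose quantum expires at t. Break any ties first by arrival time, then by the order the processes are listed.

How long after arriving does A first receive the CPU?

Gantt: | A 0-3 | B 3-6 | A 6-9 | B 9-12 | C 12-15 | A 15-18 | D 18-21 | E 21-24 | B 24-25 | C 25-28 | A 28-29 | D 29-32 | E 32-35 | C 35-37 | D 37-40 | E 40-41 | D 41-42 |
Completion: A=29  B=25  C=37  D=42  E=41
Turnaround (C−A): A=29  B=22  C=28  D=32  E=30
Response(A) = first start − arrival = 0 − 0 = 0

0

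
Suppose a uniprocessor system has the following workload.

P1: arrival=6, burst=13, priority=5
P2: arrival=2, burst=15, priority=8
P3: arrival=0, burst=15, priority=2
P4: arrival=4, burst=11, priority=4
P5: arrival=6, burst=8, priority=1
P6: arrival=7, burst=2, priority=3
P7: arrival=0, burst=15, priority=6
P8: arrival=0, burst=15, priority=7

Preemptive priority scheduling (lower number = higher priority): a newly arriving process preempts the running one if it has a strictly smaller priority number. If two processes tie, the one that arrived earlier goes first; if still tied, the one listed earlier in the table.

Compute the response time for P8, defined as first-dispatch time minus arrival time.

Gantt: | P3 0-6 | P5 6-14 | P3 14-23 | P6 23-25 | P4 25-36 | P1 36-49 | P7 49-64 | P8 64-79 | P2 79-94 |
Completion: P1=49  P2=94  P3=23  P4=36  P5=14  P6=25  P7=64  P8=79
Response(P8) = first start − arrival = 64 − 0 = 64

64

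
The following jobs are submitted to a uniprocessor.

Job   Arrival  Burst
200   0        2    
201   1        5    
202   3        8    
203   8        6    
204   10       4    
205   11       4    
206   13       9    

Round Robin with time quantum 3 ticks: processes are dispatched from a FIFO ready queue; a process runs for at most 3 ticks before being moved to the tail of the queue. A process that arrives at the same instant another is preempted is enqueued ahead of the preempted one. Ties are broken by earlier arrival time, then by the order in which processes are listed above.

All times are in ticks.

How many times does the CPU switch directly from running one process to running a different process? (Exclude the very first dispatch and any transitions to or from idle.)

Timeline: | 200 0-2 | 201 2-5 | 202 5-8 | 201 8-10 | 203 10-13 | 202 13-16 | 204 16-19 | 205 19-22 | 206 22-25 | 203 25-28 | 202 28-30 | 204 30-31 | 205 31-32 | 206 32-38 |
Completion: 200=2  201=10  202=30  203=28  204=31  205=32  206=38

13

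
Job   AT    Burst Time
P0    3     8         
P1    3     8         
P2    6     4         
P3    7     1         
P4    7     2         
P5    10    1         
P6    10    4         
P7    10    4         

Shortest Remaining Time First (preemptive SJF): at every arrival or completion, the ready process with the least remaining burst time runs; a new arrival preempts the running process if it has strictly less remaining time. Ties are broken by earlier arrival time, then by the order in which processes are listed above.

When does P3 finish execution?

Timeline: | idle 0-3 | P0 3-6 | P2 6-7 | P3 7-8 | P4 8-10 | P5 10-11 | P2 11-14 | P6 14-18 | P7 18-22 | P0 22-27 | P1 27-35 |
Completion: P0=27  P1=35  P2=14  P3=8  P4=10  P5=11  P6=18  P7=22
Turnaround (C−A): P0=24  P1=32  P2=8  P3=1  P4=3  P5=1  P6=8  P7=12

8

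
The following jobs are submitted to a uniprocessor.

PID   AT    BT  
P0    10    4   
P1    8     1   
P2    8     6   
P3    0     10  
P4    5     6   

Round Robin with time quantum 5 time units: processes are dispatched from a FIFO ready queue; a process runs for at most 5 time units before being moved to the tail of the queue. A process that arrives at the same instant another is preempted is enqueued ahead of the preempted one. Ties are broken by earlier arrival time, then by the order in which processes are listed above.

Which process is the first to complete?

P3

Schedule: | P3 0-5 | P4 5-10 | P3 10-15 | P1 15-16 | P2 16-21 | P0 21-25 | P4 25-26 | P2 26-27 |
Completion: P0=25  P1=16  P2=27  P3=15  P4=26
Finish order: P3 → P1 → P0 → P4 → P2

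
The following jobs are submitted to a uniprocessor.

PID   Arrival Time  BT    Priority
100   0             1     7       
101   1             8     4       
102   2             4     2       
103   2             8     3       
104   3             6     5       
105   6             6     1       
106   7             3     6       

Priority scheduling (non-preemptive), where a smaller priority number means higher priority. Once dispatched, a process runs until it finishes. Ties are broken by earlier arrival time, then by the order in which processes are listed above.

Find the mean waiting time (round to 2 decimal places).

11.86

Timeline: | 100 0-1 | 101 1-9 | 105 9-15 | 102 15-19 | 103 19-27 | 104 27-33 | 106 33-36 |
Completion: 100=1  101=9  102=19  103=27  104=33  105=15  106=36
Waiting times: 100=0, 101=0, 102=13, 103=17, 104=24, 105=3, 106=26
Average waiting = (0+0+13+17+24+3+26) / 7 = 83/7 = 11.86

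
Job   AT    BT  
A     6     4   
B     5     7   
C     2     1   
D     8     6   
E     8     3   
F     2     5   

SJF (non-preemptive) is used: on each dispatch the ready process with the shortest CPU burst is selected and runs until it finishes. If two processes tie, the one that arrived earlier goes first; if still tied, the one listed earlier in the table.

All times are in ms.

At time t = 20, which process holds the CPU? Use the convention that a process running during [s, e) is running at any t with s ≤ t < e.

Gantt: | idle 0-2 | C 2-3 | F 3-8 | E 8-11 | A 11-15 | D 15-21 | B 21-28 |
Completion: A=15  B=28  C=3  D=21  E=11  F=8

D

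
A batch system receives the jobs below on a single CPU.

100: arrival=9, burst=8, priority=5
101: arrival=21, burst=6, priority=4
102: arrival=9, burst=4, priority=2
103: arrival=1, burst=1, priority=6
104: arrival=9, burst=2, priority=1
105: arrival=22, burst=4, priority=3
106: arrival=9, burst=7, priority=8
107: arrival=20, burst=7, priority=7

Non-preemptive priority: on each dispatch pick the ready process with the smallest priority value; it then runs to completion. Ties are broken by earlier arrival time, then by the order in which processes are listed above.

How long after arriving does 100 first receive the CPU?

6

Gantt: | idle 0-1 | 103 1-2 | idle 2-9 | 104 9-11 | 102 11-15 | 100 15-23 | 105 23-27 | 101 27-33 | 107 33-40 | 106 40-47 |
Completion: 100=23  101=33  102=15  103=2  104=11  105=27  106=47  107=40
Response(100) = first start − arrival = 15 − 9 = 6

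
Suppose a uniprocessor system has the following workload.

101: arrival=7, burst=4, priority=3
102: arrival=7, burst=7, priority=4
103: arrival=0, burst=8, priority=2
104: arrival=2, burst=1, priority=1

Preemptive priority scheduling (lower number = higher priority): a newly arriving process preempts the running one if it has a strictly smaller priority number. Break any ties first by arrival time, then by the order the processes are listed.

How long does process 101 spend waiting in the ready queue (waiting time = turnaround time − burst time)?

Schedule: | 103 0-2 | 104 2-3 | 103 3-9 | 101 9-13 | 102 13-20 |
Completion: 101=13  102=20  103=9  104=3
Turnaround (C−A): 101=6  102=13  103=9  104=1
Waiting(101) = turnaround − burst = 6 − 4 = 2

2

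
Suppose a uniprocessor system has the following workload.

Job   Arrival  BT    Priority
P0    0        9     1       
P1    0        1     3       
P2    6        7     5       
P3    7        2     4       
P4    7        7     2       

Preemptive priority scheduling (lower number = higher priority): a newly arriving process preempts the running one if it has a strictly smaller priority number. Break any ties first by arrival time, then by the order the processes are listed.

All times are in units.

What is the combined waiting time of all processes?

41

Timeline: | P0 0-9 | P4 9-16 | P1 16-17 | P3 17-19 | P2 19-26 |
Completion: P0=9  P1=17  P2=26  P3=19  P4=16
Turnaround (C−A): P0=9  P1=17  P2=20  P3=12  P4=9
Waiting = turnaround − burst: P0=0, P1=16, P2=13, P3=10, P4=2
Total waiting = 0 + 16 + 13 + 10 + 2 = 41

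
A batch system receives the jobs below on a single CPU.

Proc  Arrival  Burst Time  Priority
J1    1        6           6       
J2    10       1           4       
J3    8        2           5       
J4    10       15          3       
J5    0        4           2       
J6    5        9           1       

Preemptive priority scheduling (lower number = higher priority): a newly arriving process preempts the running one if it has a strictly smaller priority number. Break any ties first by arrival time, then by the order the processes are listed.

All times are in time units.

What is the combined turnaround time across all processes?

112

Schedule: | J5 0-4 | J1 4-5 | J6 5-14 | J4 14-29 | J2 29-30 | J3 30-32 | J1 32-37 |
Completion: J1=37  J2=30  J3=32  J4=29  J5=4  J6=14
Turnaround (C−A): J1=36  J2=20  J3=24  J4=19  J5=4  J6=9
Turnaround = completion − arrival: J1=36, J2=20, J3=24, J4=19, J5=4, J6=9
Total turnaround = 36 + 20 + 24 + 19 + 4 + 9 = 112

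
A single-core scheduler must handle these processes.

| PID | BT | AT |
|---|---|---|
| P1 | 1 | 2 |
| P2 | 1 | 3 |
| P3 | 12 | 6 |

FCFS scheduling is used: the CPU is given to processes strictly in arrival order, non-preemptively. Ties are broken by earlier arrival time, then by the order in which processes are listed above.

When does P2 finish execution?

4

Schedule: | idle 0-2 | P1 2-3 | P2 3-4 | idle 4-6 | P3 6-18 |
Completion: P1=3  P2=4  P3=18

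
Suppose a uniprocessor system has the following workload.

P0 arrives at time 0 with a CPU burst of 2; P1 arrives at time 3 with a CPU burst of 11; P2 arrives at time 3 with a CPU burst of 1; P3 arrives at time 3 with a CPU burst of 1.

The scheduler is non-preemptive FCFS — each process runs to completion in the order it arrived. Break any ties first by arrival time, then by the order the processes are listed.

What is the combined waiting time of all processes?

Gantt: | P0 0-2 | idle 2-3 | P1 3-14 | P2 14-15 | P3 15-16 |
Completion: P0=2  P1=14  P2=15  P3=16
Waiting = turnaround − burst: P0=0, P1=0, P2=11, P3=12
Total waiting = 0 + 0 + 11 + 12 = 23

23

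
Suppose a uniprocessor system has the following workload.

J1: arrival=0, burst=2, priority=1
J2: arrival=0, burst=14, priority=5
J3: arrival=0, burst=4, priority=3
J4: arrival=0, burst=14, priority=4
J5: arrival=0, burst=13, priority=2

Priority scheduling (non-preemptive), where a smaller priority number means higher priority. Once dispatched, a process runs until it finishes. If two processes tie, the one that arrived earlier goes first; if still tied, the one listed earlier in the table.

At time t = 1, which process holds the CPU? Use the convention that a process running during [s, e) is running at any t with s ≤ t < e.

Timeline: | J1 0-2 | J5 2-15 | J3 15-19 | J4 19-33 | J2 33-47 |
Completion: J1=2  J2=47  J3=19  J4=33  J5=15

J1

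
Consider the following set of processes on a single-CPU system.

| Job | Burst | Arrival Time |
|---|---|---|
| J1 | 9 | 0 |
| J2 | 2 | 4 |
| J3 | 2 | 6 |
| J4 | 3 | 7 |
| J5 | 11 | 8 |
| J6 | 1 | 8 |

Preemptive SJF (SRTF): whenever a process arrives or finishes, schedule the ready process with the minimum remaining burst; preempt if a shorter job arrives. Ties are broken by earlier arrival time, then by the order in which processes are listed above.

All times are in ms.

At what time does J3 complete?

Gantt: | J1 0-4 | J2 4-6 | J3 6-8 | J6 8-9 | J4 9-12 | J1 12-17 | J5 17-28 |
Completion: J1=17  J2=6  J3=8  J4=12  J5=28  J6=9
Turnaround (C−A): J1=17  J2=2  J3=2  J4=5  J5=20  J6=1

8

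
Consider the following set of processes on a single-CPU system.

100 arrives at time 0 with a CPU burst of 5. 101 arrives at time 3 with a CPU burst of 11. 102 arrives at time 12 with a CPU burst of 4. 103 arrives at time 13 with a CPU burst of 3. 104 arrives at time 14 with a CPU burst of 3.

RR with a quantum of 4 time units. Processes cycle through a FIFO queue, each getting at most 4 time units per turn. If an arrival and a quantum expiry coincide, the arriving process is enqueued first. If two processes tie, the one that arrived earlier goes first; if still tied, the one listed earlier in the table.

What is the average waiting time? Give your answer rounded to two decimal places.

5.40

Timeline: | 100 0-4 | 101 4-8 | 100 8-9 | 101 9-13 | 102 13-17 | 103 17-20 | 101 20-23 | 104 23-26 |
Completion: 100=9  101=23  102=17  103=20  104=26
Turnaround (C−A): 100=9  101=20  102=5  103=7  104=12
Waiting times: 100=4, 101=9, 102=1, 103=4, 104=9
Average waiting = (4+9+1+4+9) / 5 = 27/5 = 5.40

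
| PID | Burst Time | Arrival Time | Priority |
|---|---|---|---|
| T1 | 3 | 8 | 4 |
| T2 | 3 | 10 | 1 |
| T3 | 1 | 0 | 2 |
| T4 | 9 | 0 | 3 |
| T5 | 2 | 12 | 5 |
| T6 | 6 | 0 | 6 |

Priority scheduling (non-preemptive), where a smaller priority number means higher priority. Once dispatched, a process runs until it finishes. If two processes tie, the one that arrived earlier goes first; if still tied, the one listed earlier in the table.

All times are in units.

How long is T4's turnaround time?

Schedule: | T3 0-1 | T4 1-10 | T2 10-13 | T1 13-16 | T5 16-18 | T6 18-24 |
Completion: T1=16  T2=13  T3=1  T4=10  T5=18  T6=24
Turnaround(T4) = completion − arrival = 10 − 0 = 10

10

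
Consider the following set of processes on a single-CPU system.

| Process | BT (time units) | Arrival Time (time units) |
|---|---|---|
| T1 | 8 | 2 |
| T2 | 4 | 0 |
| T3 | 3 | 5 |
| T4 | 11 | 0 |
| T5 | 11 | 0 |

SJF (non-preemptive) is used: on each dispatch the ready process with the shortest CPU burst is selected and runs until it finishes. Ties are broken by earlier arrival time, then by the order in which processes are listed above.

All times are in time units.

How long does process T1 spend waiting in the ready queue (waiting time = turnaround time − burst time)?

2

Timeline: | T2 0-4 | T1 4-12 | T3 12-15 | T4 15-26 | T5 26-37 |
Completion: T1=12  T2=4  T3=15  T4=26  T5=37
Turnaround (C−A): T1=10  T2=4  T3=10  T4=26  T5=37
Waiting(T1) = turnaround − burst = 10 − 8 = 2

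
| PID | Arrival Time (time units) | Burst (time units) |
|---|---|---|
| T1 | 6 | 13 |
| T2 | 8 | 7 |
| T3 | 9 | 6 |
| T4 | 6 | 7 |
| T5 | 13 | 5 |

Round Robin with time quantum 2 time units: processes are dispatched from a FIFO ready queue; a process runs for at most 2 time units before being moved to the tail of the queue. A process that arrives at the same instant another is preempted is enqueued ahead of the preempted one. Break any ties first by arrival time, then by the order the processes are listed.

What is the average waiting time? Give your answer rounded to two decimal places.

Schedule: | idle 0-6 | T1 6-8 | T4 8-10 | T2 10-12 | T1 12-14 | T3 14-16 | T4 16-18 | T2 18-20 | T5 20-22 | T1 22-24 | T3 24-26 | T4 26-28 | T2 28-30 | T5 30-32 | T1 32-34 | T3 34-36 | T4 36-37 | T2 37-38 | T5 38-39 | T1 39-44 |
Completion: T1=44  T2=38  T3=36  T4=37  T5=39
Turnaround (C−A): T1=38  T2=30  T3=27  T4=31  T5=26
Waiting times: T1=25, T2=23, T3=21, T4=24, T5=21
Average waiting = (25+23+21+24+21) / 5 = 114/5 = 22.80

22.80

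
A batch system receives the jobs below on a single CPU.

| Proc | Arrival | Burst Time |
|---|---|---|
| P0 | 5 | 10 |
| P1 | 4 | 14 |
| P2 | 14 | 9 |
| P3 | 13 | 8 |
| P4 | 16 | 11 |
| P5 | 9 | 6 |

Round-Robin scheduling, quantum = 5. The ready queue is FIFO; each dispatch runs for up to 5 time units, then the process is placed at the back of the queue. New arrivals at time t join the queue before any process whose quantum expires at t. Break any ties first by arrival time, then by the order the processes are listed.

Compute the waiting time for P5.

Schedule: | idle 0-4 | P1 4-9 | P0 9-14 | P5 14-19 | P1 19-24 | P3 24-29 | P2 29-34 | P0 34-39 | P4 39-44 | P5 44-45 | P1 45-49 | P3 49-52 | P2 52-56 | P4 56-62 |
Completion: P0=39  P1=49  P2=56  P3=52  P4=62  P5=45
Waiting(P5) = turnaround − burst = 36 − 6 = 30

30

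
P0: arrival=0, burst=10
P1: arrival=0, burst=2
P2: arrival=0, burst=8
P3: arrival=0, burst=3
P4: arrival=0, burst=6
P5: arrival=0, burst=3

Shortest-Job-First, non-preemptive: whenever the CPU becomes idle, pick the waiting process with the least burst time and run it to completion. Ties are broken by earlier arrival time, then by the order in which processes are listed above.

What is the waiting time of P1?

Timeline: | P1 0-2 | P3 2-5 | P5 5-8 | P4 8-14 | P2 14-22 | P0 22-32 |
Completion: P0=32  P1=2  P2=22  P3=5  P4=14  P5=8
Waiting(P1) = turnaround − burst = 2 − 2 = 0

0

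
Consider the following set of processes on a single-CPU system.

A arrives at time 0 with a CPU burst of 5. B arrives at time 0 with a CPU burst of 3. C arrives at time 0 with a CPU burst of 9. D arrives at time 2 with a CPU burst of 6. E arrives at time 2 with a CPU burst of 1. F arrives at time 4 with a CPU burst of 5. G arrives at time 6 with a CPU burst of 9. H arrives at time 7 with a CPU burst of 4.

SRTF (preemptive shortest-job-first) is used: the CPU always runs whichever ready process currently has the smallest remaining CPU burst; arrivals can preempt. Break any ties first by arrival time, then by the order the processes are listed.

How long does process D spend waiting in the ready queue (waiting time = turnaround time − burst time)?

16

Gantt: | B 0-3 | E 3-4 | A 4-9 | H 9-13 | F 13-18 | D 18-24 | C 24-33 | G 33-42 |
Completion: A=9  B=3  C=33  D=24  E=4  F=18  G=42  H=13
Turnaround (C−A): A=9  B=3  C=33  D=22  E=2  F=14  G=36  H=6
Waiting(D) = turnaround − burst = 22 − 6 = 16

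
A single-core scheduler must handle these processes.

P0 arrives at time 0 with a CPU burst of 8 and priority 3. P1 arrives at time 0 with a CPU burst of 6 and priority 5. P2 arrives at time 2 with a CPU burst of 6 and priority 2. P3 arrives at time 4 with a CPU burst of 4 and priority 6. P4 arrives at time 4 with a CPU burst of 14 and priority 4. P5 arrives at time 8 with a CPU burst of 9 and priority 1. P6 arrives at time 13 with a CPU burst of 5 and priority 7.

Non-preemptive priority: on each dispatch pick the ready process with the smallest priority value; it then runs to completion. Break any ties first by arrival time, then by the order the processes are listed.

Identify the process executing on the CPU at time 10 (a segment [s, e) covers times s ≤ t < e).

P5

Gantt: | P0 0-8 | P5 8-17 | P2 17-23 | P4 23-37 | P1 37-43 | P3 43-47 | P6 47-52 |
Completion: P0=8  P1=43  P2=23  P3=47  P4=37  P5=17  P6=52
Turnaround (C−A): P0=8  P1=43  P2=21  P3=43  P4=33  P5=9  P6=39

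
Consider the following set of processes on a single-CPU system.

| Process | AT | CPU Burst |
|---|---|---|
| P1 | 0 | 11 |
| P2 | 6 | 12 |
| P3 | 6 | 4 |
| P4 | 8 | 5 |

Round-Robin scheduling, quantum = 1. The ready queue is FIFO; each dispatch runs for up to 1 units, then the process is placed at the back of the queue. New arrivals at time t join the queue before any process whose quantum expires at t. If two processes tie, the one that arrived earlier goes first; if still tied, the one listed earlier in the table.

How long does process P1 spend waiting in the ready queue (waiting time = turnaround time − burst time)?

Gantt: | P1 0-6 | P2 6-7 | P3 7-8 | P1 8-9 | P2 9-10 | P4 10-11 | P3 11-12 | P1 12-13 | P2 13-14 | P4 14-15 | P3 15-16 | P1 16-17 | P2 17-18 | P4 18-19 | P3 19-20 | P1 20-21 | P2 21-22 | P4 22-23 | P1 23-24 | P2 24-25 | P4 25-26 | P2 26-32 |
Completion: P1=24  P2=32  P3=20  P4=26
Turnaround (C−A): P1=24  P2=26  P3=14  P4=18
Waiting(P1) = turnaround − burst = 24 − 11 = 13

13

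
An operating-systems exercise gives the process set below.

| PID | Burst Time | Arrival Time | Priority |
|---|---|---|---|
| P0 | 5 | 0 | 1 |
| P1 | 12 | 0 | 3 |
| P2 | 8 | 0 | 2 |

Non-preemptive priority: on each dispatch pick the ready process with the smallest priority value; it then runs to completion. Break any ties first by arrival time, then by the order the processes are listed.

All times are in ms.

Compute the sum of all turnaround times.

Gantt: | P0 0-5 | P2 5-13 | P1 13-25 |
Completion: P0=5  P1=25  P2=13
Turnaround = completion − arrival: P0=5, P1=25, P2=13
Total turnaround = 5 + 25 + 13 = 43

43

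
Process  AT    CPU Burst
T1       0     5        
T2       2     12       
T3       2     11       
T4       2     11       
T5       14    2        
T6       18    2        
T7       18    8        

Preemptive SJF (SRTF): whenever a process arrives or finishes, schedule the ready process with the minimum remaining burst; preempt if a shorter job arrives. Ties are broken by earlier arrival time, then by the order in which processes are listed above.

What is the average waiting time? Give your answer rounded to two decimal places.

10.00

Timeline: | T1 0-5 | T3 5-16 | T5 16-18 | T6 18-20 | T7 20-28 | T4 28-39 | T2 39-51 |
Completion: T1=5  T2=51  T3=16  T4=39  T5=18  T6=20  T7=28
Turnaround (C−A): T1=5  T2=49  T3=14  T4=37  T5=4  T6=2  T7=10
Waiting times: T1=0, T2=37, T3=3, T4=26, T5=2, T6=0, T7=2
Average waiting = (0+37+3+26+2+0+2) / 7 = 70/7 = 10.00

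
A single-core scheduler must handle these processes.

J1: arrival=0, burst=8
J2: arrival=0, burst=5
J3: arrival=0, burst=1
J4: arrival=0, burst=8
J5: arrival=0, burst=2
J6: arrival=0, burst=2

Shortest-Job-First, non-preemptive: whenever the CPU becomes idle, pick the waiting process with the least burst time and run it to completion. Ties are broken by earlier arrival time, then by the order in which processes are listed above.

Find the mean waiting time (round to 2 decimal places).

Schedule: | J3 0-1 | J5 1-3 | J6 3-5 | J2 5-10 | J1 10-18 | J4 18-26 |
Completion: J1=18  J2=10  J3=1  J4=26  J5=3  J6=5
Waiting times: J1=10, J2=5, J3=0, J4=18, J5=1, J6=3
Average waiting = (10+5+0+18+1+3) / 6 = 37/6 = 6.17

6.17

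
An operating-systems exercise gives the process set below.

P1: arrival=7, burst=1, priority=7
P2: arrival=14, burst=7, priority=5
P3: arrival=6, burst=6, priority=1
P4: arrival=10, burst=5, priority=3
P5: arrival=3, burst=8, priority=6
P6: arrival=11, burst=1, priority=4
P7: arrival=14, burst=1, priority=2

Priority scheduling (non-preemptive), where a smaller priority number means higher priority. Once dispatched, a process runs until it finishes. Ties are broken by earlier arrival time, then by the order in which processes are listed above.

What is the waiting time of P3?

Gantt: | idle 0-3 | P5 3-11 | P3 11-17 | P7 17-18 | P4 18-23 | P6 23-24 | P2 24-31 | P1 31-32 |
Completion: P1=32  P2=31  P3=17  P4=23  P5=11  P6=24  P7=18
Waiting(P3) = turnaround − burst = 11 − 6 = 5

5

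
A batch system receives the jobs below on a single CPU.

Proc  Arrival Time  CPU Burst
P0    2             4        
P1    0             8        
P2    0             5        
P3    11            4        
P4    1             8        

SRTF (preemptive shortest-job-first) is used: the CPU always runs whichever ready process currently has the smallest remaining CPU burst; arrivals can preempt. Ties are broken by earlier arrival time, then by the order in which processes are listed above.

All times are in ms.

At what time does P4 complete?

Schedule: | P2 0-5 | P0 5-9 | P1 9-11 | P3 11-15 | P1 15-21 | P4 21-29 |
Completion: P0=9  P1=21  P2=5  P3=15  P4=29
Turnaround (C−A): P0=7  P1=21  P2=5  P3=4  P4=28

29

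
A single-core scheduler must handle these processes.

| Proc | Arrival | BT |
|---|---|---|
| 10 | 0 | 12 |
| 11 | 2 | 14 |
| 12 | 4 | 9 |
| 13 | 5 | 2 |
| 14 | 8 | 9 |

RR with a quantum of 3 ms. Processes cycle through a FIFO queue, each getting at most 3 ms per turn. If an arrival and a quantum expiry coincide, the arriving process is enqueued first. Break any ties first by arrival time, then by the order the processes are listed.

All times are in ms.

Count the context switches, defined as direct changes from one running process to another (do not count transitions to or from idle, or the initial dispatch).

15

Gantt: | 10 0-3 | 11 3-6 | 10 6-9 | 12 9-12 | 13 12-14 | 11 14-17 | 14 17-20 | 10 20-23 | 12 23-26 | 11 26-29 | 14 29-32 | 10 32-35 | 12 35-38 | 11 38-41 | 14 41-44 | 11 44-46 |
Completion: 10=35  11=46  12=38  13=14  14=44
Turnaround (C−A): 10=35  11=44  12=34  13=9  14=36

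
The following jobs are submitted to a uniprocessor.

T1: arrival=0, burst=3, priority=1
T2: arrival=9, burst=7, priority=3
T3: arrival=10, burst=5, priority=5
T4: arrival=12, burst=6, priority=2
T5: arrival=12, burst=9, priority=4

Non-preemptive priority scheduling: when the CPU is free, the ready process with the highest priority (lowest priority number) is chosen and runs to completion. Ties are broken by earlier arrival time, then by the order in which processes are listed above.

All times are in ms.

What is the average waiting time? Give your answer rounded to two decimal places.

Gantt: | T1 0-3 | idle 3-9 | T2 9-16 | T4 16-22 | T5 22-31 | T3 31-36 |
Completion: T1=3  T2=16  T3=36  T4=22  T5=31
Turnaround (C−A): T1=3  T2=7  T3=26  T4=10  T5=19
Waiting times: T1=0, T2=0, T3=21, T4=4, T5=10
Average waiting = (0+0+21+4+10) / 5 = 35/5 = 7.00

7.00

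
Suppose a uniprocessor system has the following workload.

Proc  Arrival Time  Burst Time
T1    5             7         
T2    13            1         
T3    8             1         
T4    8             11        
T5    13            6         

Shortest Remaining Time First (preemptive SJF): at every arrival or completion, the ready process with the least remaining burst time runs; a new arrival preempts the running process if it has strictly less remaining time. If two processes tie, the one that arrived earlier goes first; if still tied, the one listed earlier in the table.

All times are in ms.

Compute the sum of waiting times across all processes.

14

Timeline: | idle 0-5 | T1 5-8 | T3 8-9 | T1 9-13 | T2 13-14 | T5 14-20 | T4 20-31 |
Completion: T1=13  T2=14  T3=9  T4=31  T5=20
Waiting = turnaround − burst: T1=1, T2=0, T3=0, T4=12, T5=1
Total waiting = 1 + 0 + 0 + 12 + 1 = 14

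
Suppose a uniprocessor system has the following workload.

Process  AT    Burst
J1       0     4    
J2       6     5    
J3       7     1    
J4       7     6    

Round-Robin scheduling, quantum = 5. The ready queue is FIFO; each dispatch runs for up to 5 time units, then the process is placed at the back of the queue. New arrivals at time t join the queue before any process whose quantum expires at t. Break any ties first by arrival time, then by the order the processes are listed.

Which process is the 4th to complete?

J4

Schedule: | J1 0-4 | idle 4-6 | J2 6-11 | J3 11-12 | J4 12-18 |
Completion: J1=4  J2=11  J3=12  J4=18
Turnaround (C−A): J1=4  J2=5  J3=5  J4=11
Finish order: J1 → J2 → J3 → J4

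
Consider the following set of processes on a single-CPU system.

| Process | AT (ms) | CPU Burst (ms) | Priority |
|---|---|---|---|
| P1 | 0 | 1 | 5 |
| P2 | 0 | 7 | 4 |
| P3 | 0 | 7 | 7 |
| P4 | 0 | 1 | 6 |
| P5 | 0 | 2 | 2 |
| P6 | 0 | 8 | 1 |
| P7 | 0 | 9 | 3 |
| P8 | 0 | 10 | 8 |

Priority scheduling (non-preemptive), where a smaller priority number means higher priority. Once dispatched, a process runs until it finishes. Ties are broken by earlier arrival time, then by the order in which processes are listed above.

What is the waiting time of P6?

Schedule: | P6 0-8 | P5 8-10 | P7 10-19 | P2 19-26 | P1 26-27 | P4 27-28 | P3 28-35 | P8 35-45 |
Completion: P1=27  P2=26  P3=35  P4=28  P5=10  P6=8  P7=19  P8=45
Waiting(P6) = turnaround − burst = 8 − 8 = 0

0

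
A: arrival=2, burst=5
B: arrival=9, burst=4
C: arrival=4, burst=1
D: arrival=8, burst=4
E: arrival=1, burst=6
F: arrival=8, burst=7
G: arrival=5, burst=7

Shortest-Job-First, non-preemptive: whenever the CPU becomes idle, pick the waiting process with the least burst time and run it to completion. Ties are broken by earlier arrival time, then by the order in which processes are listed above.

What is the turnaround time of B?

Timeline: | idle 0-1 | E 1-7 | C 7-8 | D 8-12 | B 12-16 | A 16-21 | G 21-28 | F 28-35 |
Completion: A=21  B=16  C=8  D=12  E=7  F=35  G=28
Turnaround (C−A): A=19  B=7  C=4  D=4  E=6  F=27  G=23
Turnaround(B) = completion − arrival = 16 − 9 = 7

7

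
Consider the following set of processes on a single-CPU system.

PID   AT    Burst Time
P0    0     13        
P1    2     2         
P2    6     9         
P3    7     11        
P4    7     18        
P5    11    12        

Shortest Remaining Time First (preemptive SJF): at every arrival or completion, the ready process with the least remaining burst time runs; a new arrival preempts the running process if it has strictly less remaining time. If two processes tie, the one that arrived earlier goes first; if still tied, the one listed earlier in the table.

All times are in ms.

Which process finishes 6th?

P4

Schedule: | P0 0-2 | P1 2-4 | P0 4-15 | P2 15-24 | P3 24-35 | P5 35-47 | P4 47-65 |
Completion: P0=15  P1=4  P2=24  P3=35  P4=65  P5=47
Finish order: P1 → P0 → P2 → P3 → P5 → P4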